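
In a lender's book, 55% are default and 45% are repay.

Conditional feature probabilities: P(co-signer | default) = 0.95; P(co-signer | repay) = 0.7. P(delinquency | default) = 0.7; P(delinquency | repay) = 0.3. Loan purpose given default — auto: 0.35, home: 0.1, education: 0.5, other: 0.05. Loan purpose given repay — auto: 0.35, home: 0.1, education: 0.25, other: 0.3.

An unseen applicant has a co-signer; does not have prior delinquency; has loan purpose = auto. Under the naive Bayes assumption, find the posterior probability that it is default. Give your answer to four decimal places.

default: 0.55 × 0.95 × (1−0.7) × 0.35 = 0.0548625
repay: 0.45 × 0.7 × (1−0.3) × 0.35 = 0.077175
P(default | x) = 0.0548625 / 0.1320375 ≈ 0.4155

0.4155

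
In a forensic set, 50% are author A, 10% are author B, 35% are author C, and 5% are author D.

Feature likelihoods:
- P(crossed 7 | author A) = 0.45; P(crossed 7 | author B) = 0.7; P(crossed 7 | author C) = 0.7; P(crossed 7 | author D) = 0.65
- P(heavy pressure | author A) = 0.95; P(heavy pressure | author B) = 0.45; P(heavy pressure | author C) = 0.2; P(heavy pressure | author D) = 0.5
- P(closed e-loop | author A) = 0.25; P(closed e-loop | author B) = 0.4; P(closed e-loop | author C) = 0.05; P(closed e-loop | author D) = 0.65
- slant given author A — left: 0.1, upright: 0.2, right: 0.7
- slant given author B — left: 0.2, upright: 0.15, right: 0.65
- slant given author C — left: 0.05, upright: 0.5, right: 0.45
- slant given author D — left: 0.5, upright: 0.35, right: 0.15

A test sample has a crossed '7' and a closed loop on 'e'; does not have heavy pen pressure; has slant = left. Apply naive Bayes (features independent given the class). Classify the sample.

author A: 0.5 × 0.45 × (1−0.95) × 0.25 × 0.1 = 0.00028125
author B: 0.1 × 0.7 × (1−0.45) × 0.4 × 0.2 = 0.00308
author C: 0.35 × 0.7 × (1−0.2) × 0.05 × 0.05 = 0.00049
author D: 0.05 × 0.65 × (1−0.5) × 0.65 × 0.5 = 0.00528125
Highest score → author D.

author D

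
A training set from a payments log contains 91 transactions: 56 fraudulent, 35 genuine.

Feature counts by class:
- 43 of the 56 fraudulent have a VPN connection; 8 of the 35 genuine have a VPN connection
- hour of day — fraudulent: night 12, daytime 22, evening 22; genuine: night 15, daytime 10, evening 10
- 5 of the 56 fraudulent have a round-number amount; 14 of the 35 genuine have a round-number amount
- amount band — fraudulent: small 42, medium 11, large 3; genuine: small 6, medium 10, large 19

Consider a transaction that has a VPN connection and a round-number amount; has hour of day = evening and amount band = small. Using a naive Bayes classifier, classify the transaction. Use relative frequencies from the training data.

fraudulent: (56/91) × (43/56) × (22/56) × (5/56) × (42/56) ≈ 0.012431
genuine: (35/91) × (8/35) × (10/35) × (14/35) × (6/35) ≈ 0.00172236
Highest score → fraudulent.

fraudulent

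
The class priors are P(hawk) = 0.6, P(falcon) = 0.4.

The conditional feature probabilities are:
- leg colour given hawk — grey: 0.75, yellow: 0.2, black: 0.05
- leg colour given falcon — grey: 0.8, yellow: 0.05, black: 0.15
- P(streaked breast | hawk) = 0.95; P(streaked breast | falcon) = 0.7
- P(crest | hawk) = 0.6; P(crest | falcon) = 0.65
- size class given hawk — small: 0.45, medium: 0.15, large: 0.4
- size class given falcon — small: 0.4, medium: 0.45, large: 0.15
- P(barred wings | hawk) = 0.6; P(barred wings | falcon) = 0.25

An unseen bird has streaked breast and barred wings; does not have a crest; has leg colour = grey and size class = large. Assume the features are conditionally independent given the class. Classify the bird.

hawk: 0.6 × 0.75 × 0.95 × (1−0.6) × 0.4 × 0.6 = 0.04104
falcon: 0.4 × 0.8 × 0.7 × (1−0.65) × 0.15 × 0.25 = 0.00294
Highest score → hawk.

hawk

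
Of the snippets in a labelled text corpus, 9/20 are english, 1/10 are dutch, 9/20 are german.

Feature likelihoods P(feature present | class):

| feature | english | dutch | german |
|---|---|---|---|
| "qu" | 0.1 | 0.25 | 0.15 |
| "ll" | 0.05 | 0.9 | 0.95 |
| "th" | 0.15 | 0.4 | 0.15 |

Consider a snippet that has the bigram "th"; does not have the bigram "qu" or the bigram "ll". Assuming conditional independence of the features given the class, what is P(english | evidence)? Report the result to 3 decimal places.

english: 0.45 × (1−0.1) × (1−0.05) × 0.15 = 0.0577125
dutch: 0.1 × (1−0.25) × (1−0.9) × 0.4 = 0.003
german: 0.45 × (1−0.15) × (1−0.95) × 0.15 = 0.00286875
P(english | x) = 0.0577125 / 0.06358125 ≈ 0.908

0.908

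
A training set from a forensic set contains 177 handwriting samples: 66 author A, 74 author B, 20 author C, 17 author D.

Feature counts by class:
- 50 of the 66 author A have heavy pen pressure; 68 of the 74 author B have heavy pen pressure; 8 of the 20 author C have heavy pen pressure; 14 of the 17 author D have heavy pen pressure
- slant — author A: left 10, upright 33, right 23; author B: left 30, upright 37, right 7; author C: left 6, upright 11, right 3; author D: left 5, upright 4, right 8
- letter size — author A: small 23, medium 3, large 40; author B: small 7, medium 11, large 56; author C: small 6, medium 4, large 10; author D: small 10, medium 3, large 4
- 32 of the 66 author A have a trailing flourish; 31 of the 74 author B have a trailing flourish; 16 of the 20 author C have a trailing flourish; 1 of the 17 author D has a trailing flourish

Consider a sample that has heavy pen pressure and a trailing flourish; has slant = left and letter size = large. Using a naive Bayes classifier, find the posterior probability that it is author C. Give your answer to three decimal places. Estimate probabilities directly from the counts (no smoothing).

0.080

author A: (66/177) × (50/66) × (10/66) × (40/66) × (32/66) ≈ 0.0125769
author B: (74/177) × (68/74) × (30/74) × (56/74) × (31/74) ≈ 0.0493755
author C: (20/177) × (8/20) × (6/20) × (10/20) × (16/20) ≈ 0.00542373
author D: (17/177) × (14/17) × (5/17) × (4/17) × (1/17) ≈ 0.000321987
P(author C | x) = 0.00542373 / 0.067698117 ≈ 0.080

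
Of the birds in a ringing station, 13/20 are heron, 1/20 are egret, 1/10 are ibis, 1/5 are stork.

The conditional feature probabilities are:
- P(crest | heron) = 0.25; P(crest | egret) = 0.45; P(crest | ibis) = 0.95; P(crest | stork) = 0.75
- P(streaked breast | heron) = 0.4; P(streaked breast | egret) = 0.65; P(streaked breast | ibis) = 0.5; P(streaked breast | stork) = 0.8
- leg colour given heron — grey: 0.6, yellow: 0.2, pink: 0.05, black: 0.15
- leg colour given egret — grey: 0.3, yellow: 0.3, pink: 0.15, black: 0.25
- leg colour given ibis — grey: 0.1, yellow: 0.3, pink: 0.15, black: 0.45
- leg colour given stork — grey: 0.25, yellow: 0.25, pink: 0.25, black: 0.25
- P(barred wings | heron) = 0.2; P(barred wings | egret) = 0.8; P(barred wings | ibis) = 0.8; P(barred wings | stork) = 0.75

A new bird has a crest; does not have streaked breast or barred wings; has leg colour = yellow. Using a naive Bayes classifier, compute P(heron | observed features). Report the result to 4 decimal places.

heron: 0.65 × 0.25 × (1−0.4) × 0.2 × (1−0.2) = 0.0156
egret: 0.05 × 0.45 × (1−0.65) × 0.3 × (1−0.8) = 0.0004725
ibis: 0.1 × 0.95 × (1−0.5) × 0.3 × (1−0.8) = 0.00285
stork: 0.2 × 0.75 × (1−0.8) × 0.25 × (1−0.75) = 0.001875
P(heron | x) = 0.0156 / 0.0207975 ≈ 0.7501

0.7501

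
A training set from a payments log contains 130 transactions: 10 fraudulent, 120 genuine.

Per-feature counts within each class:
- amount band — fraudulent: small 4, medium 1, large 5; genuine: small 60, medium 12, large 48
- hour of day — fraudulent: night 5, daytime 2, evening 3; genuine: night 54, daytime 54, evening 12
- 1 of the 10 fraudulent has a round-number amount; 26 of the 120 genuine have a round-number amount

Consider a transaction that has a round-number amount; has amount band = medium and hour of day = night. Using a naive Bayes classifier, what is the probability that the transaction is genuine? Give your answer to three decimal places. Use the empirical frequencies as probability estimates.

fraudulent: (10/130) × (1/10) × (5/10) × (1/10) ≈ 0.000384615
genuine: (120/130) × (12/120) × (54/120) × (26/120) = 0.009
P(genuine | x) = 0.009 / 0.009384615 ≈ 0.959

0.959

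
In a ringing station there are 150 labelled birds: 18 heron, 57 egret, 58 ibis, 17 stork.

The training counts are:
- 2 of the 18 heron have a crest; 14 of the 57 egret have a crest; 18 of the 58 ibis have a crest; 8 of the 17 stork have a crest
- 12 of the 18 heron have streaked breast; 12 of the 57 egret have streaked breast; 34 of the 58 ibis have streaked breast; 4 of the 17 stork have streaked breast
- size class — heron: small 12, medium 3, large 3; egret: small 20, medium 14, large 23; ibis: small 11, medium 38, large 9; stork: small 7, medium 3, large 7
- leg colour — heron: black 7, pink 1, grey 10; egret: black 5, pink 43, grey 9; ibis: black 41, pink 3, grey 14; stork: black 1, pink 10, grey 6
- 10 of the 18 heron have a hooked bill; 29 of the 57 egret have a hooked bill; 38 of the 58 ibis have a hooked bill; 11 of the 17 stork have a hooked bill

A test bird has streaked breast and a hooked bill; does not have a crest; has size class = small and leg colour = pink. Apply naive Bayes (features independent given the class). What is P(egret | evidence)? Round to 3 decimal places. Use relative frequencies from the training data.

0.635

heron: (18/150) × (16/18) × (12/18) × (12/18) × (1/18) × (10/18) ≈ 0.00146319
egret: (57/150) × (43/57) × (12/57) × (20/57) × (43/57) × (29/57) ≈ 0.00812747
ibis: (58/150) × (40/58) × (34/58) × (11/58) × (3/58) × (38/58) ≈ 0.00100469
stork: (17/150) × (9/17) × (4/17) × (7/17) × (10/17) × (11/17) ≈ 0.00221262
P(egret | x) = 0.00812747 / 0.01280797 ≈ 0.635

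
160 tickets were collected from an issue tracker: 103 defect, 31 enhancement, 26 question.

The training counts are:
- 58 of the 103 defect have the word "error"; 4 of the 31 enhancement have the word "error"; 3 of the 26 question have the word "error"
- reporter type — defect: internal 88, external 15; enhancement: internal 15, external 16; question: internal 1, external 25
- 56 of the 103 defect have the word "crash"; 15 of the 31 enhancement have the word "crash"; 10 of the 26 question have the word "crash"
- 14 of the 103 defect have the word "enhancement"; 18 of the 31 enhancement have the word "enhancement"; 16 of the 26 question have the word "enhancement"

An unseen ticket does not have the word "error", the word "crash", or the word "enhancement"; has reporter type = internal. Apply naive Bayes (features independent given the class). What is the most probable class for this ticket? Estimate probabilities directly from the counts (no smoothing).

defect

defect: (103/160) × (45/103) × (88/103) × (47/103) × (89/103) ≈ 0.0947439
enhancement: (31/160) × (27/31) × (15/31) × (16/31) × (13/31) ≈ 0.0176731
question: (26/160) × (23/26) × (1/26) × (16/26) × (10/26) ≈ 0.0013086
Highest score → defect.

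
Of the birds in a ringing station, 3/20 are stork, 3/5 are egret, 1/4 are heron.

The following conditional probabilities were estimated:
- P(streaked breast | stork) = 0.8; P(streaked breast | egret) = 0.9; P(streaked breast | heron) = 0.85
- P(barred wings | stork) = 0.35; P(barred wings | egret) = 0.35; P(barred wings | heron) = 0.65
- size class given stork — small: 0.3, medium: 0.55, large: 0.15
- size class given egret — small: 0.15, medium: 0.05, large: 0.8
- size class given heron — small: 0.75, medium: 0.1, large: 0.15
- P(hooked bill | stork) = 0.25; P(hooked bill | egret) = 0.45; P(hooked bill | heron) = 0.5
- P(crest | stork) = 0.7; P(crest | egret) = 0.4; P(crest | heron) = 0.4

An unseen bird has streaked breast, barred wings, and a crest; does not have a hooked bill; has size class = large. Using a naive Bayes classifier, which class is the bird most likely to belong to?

stork: 0.15 × 0.8 × 0.35 × 0.15 × (1−0.25) × 0.7 = 0.0033075
egret: 0.6 × 0.9 × 0.35 × 0.8 × (1−0.45) × 0.4 = 0.033264
heron: 0.25 × 0.85 × 0.65 × 0.15 × (1−0.5) × 0.4 = 0.00414375
Highest score → egret.

egret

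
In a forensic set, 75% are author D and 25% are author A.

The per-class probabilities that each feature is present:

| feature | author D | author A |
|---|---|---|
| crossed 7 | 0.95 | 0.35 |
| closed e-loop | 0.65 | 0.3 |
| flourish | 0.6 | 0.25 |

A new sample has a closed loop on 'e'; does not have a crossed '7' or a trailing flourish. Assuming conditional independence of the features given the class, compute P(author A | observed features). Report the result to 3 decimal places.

0.789

author D: 0.75 × (1−0.95) × 0.65 × (1−0.6) = 0.00975
author A: 0.25 × (1−0.35) × 0.3 × (1−0.25) = 0.0365625
P(author A | x) = 0.0365625 / 0.0463125 ≈ 0.789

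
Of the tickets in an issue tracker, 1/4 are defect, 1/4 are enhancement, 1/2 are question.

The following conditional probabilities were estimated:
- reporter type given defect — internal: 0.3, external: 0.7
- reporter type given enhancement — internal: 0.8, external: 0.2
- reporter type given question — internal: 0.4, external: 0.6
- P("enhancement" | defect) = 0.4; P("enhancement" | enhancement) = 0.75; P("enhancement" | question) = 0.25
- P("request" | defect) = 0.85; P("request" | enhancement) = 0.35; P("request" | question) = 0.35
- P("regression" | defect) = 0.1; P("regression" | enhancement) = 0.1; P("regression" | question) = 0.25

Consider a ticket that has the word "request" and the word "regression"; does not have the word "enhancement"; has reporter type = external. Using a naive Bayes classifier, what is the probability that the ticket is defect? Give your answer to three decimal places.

defect: 0.25 × 0.7 × (1−0.4) × 0.85 × 0.1 = 0.008925
enhancement: 0.25 × 0.2 × (1−0.75) × 0.35 × 0.1 = 0.0004375
question: 0.5 × 0.6 × (1−0.25) × 0.35 × 0.25 = 0.0196875
P(defect | x) = 0.008925 / 0.02905 ≈ 0.307

0.307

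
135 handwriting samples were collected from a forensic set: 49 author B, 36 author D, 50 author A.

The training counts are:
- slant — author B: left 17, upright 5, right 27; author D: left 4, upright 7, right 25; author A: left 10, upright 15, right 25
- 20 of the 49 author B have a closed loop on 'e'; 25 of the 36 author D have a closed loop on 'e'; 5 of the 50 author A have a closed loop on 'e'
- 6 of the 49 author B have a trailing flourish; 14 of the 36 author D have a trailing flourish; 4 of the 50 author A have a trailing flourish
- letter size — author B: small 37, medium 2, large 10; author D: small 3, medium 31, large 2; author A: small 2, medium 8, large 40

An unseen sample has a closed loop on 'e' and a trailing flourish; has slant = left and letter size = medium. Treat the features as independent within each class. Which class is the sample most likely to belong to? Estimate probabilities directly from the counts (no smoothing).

author B: (49/135) × (17/49) × (20/49) × (6/49) × (2/49) ≈ 0.000256885
author D: (36/135) × (4/36) × (25/36) × (14/36) × (31/36) ≈ 0.00689046
author A: (50/135) × (10/50) × (5/50) × (4/50) × (8/50) ≈ 0.0000948148
Highest score → author D.

author D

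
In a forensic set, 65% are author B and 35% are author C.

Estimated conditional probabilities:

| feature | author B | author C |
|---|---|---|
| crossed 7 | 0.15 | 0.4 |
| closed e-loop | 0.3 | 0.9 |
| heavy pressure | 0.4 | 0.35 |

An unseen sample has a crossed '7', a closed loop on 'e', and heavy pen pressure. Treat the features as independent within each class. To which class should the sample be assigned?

author C

author B: 0.65 × 0.15 × 0.3 × 0.4 = 0.0117
author C: 0.35 × 0.4 × 0.9 × 0.35 = 0.0441
Highest score → author C.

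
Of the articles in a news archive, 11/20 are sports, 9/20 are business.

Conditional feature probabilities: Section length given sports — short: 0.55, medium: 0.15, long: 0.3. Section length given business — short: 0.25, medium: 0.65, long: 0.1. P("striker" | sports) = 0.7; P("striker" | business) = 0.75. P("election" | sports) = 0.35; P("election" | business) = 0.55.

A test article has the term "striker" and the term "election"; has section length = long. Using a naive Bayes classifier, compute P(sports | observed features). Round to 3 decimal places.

sports: 0.55 × 0.3 × 0.7 × 0.35 = 0.040425
business: 0.45 × 0.1 × 0.75 × 0.55 = 0.0185625
P(sports | x) = 0.040425 / 0.0589875 ≈ 0.685

0.685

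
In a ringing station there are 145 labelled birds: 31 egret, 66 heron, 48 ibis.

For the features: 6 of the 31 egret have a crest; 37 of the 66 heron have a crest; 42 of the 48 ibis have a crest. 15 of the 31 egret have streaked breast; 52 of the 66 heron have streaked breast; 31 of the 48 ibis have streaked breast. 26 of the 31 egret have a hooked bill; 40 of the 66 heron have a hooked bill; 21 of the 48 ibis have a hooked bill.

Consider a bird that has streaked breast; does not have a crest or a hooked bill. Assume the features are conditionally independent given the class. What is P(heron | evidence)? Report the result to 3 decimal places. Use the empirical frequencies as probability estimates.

egret: (31/145) × (25/31) × (15/31) × (5/31) ≈ 0.0134558
heron: (66/145) × (29/66) × (52/66) × (26/66) ≈ 0.0620753
ibis: (48/145) × (6/48) × (31/48) × (27/48) ≈ 0.0150323
P(heron | x) = 0.0620753 / 0.0905634 ≈ 0.685

0.685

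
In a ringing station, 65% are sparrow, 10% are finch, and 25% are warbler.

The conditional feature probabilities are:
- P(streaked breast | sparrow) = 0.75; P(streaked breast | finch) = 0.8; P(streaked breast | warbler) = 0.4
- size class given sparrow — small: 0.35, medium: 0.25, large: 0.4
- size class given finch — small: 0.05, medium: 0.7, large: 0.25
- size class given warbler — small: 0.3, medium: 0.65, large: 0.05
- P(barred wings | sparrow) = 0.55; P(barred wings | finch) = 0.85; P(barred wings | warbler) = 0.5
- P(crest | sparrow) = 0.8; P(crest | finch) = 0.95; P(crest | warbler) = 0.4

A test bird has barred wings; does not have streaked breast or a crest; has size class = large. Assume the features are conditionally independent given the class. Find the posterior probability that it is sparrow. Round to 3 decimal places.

0.744

sparrow: 0.65 × (1−0.75) × 0.4 × 0.55 × (1−0.8) = 0.00715
finch: 0.1 × (1−0.8) × 0.25 × 0.85 × (1−0.95) = 0.0002125
warbler: 0.25 × (1−0.4) × 0.05 × 0.5 × (1−0.4) = 0.00225
P(sparrow | x) = 0.00715 / 0.0096125 ≈ 0.744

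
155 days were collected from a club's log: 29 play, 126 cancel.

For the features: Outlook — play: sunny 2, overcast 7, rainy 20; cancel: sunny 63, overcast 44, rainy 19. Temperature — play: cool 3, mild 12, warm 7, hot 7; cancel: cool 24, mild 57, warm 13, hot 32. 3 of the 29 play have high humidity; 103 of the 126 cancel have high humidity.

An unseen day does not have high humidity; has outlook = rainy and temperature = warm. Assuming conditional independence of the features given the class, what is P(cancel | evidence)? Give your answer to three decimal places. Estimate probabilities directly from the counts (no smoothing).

0.076

play: (29/155) × (20/29) × (7/29) × (26/29) ≈ 0.0279237
cancel: (126/155) × (19/126) × (13/126) × (23/126) ≈ 0.00230862
P(cancel | x) = 0.00230862 / 0.03023232 ≈ 0.076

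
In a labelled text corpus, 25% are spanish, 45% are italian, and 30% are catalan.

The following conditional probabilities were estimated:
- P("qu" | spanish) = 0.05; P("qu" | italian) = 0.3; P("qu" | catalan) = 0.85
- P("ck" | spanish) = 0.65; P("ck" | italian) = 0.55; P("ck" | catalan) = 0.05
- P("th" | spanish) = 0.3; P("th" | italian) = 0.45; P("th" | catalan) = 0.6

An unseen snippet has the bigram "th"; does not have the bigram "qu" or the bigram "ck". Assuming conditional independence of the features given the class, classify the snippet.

italian

spanish: 0.25 × (1−0.05) × (1−0.65) × 0.3 = 0.0249375
italian: 0.45 × (1−0.3) × (1−0.55) × 0.45 = 0.0637875
catalan: 0.3 × (1−0.85) × (1−0.05) × 0.6 = 0.02565
Highest score → italian.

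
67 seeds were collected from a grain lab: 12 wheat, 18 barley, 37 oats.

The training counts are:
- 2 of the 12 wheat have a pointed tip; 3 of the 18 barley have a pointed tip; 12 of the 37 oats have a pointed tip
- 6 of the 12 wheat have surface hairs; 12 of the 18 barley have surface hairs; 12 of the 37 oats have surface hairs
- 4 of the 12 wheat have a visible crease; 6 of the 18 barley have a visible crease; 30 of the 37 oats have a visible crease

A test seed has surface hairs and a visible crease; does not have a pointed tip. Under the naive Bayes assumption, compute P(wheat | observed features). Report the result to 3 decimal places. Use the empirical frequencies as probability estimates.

0.144

wheat: (12/67) × (10/12) × (6/12) × (4/12) ≈ 0.0248756
barley: (18/67) × (15/18) × (12/18) × (6/18) ≈ 0.0497512
oats: (37/67) × (25/37) × (12/37) × (30/37) ≈ 0.0981215
P(wheat | x) = 0.0248756 / 0.1727483 ≈ 0.144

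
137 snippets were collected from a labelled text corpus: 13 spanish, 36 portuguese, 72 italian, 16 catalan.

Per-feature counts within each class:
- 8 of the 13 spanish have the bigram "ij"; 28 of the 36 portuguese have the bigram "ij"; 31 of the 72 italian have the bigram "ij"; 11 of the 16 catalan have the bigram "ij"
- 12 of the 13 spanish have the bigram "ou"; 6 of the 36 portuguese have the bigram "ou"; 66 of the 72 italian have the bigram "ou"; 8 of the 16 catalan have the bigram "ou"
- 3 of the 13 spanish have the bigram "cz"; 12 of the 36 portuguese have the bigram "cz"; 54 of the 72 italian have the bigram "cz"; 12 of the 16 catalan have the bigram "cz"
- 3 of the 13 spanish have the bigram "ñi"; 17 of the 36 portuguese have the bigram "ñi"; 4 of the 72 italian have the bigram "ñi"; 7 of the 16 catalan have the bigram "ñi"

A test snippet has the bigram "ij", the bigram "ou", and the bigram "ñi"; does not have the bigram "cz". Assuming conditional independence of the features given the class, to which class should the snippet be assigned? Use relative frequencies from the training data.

spanish: (13/137) × (8/13) × (12/13) × (10/13) × (3/13) ≈ 0.00956846
portuguese: (36/137) × (28/36) × (6/36) × (24/36) × (17/36) ≈ 0.0107236
italian: (72/137) × (31/72) × (66/72) × (18/72) × (4/72) ≈ 0.00288085
catalan: (16/137) × (11/16) × (8/16) × (4/16) × (7/16) ≈ 0.00439097
Highest score → portuguese.

portuguese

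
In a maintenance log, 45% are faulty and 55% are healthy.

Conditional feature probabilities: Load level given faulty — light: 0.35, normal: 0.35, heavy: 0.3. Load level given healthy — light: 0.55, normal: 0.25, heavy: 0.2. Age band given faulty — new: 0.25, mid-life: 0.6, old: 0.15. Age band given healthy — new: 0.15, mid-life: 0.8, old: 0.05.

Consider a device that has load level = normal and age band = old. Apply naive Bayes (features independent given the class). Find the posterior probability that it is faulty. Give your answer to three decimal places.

0.775

faulty: 0.45 × 0.35 × 0.15 = 0.023625
healthy: 0.55 × 0.25 × 0.05 = 0.006875
P(faulty | x) = 0.023625 / 0.0305 ≈ 0.775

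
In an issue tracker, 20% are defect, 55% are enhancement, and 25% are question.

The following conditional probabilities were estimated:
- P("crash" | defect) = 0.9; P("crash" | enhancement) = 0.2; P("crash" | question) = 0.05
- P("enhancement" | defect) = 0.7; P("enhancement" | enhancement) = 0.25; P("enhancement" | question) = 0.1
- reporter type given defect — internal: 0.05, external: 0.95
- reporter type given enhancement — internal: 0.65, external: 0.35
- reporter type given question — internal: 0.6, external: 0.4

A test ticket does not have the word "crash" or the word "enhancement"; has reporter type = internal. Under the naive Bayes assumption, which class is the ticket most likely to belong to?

enhancement

defect: 0.2 × (1−0.9) × (1−0.7) × 0.05 = 0.0003
enhancement: 0.55 × (1−0.2) × (1−0.25) × 0.65 = 0.2145
question: 0.25 × (1−0.05) × (1−0.1) × 0.6 = 0.12825
Highest score → enhancement.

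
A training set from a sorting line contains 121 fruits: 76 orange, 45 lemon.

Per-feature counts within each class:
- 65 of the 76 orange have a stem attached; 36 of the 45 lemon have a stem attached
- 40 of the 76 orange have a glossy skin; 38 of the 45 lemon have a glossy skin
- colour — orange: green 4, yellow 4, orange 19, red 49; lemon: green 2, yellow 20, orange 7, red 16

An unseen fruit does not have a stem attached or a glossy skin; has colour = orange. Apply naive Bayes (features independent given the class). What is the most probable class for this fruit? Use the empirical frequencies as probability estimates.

orange: (76/121) × (11/76) × (36/76) × (19/76) ≈ 0.0107656
lemon: (45/121) × (9/45) × (7/45) × (7/45) ≈ 0.00179982
Highest score → orange.

orange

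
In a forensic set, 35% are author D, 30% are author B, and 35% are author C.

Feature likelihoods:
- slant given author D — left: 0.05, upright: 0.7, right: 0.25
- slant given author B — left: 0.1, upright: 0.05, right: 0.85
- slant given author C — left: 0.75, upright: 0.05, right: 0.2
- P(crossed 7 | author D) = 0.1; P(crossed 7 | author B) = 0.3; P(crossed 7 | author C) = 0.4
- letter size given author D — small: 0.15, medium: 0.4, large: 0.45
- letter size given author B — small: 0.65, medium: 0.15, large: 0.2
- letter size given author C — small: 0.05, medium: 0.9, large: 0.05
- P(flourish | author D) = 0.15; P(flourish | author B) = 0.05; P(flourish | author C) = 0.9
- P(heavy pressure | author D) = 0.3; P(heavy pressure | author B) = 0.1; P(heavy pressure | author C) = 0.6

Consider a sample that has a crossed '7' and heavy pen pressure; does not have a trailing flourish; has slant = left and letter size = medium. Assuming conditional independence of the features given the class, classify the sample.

author D: 0.35 × 0.05 × 0.1 × 0.4 × (1−0.15) × 0.3 = 0.0001785
author B: 0.3 × 0.1 × 0.3 × 0.15 × (1−0.05) × 0.1 = 0.00012825
author C: 0.35 × 0.75 × 0.4 × 0.9 × (1−0.9) × 0.6 = 0.00567
Highest score → author C.

author C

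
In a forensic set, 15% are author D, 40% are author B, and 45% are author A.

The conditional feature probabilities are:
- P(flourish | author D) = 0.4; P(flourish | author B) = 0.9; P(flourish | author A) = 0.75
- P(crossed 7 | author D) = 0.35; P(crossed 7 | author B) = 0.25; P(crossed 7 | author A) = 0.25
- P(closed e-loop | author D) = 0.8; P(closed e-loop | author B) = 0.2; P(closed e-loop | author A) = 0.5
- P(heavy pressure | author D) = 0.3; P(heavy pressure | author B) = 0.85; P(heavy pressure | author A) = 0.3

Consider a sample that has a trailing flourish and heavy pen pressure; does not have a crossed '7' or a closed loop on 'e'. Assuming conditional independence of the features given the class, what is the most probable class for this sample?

author B

author D: 0.15 × 0.4 × (1−0.35) × (1−0.8) × 0.3 = 0.00234
author B: 0.4 × 0.9 × (1−0.25) × (1−0.2) × 0.85 = 0.1836
author A: 0.45 × 0.75 × (1−0.25) × (1−0.5) × 0.3 = 0.03796875
Highest score → author B.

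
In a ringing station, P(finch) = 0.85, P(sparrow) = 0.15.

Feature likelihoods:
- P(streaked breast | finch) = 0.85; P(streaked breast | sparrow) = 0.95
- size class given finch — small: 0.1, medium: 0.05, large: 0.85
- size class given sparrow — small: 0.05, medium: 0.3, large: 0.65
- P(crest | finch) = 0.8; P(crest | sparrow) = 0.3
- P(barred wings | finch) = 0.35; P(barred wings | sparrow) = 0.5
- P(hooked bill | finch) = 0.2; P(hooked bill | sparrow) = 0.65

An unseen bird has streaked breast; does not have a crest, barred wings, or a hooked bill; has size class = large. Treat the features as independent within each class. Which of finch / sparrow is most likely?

finch

finch: 0.85 × 0.85 × 0.85 × (1−0.8) × (1−0.35) × (1−0.2) = 0.063869
sparrow: 0.15 × 0.95 × 0.65 × (1−0.3) × (1−0.5) × (1−0.65) = 0.0113465625
Highest score → finch.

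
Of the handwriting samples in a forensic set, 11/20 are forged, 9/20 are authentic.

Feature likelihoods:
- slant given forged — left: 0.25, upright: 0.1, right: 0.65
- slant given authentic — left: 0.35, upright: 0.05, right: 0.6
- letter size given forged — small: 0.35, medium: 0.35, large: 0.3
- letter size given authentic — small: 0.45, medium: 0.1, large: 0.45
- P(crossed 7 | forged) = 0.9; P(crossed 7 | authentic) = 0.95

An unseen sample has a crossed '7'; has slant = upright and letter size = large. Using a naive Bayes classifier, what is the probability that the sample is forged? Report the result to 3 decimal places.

forged: 0.55 × 0.1 × 0.3 × 0.9 = 0.01485
authentic: 0.45 × 0.05 × 0.45 × 0.95 = 0.00961875
P(forged | x) = 0.01485 / 0.02446875 ≈ 0.607

0.607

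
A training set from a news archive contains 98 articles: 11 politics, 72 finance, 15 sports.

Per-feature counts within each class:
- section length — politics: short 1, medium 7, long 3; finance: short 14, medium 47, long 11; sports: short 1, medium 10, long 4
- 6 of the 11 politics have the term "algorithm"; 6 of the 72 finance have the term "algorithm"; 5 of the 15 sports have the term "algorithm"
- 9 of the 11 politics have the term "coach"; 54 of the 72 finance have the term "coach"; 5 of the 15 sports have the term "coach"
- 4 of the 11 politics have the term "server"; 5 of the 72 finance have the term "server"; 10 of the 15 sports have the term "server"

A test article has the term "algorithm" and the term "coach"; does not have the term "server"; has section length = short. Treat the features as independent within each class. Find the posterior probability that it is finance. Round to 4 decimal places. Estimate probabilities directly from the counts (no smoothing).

politics: (11/98) × (1/11) × (6/11) × (9/11) × (7/11) ≈ 0.00289793
finance: (72/98) × (14/72) × (6/72) × (54/72) × (67/72) ≈ 0.00830853
sports: (15/98) × (1/15) × (5/15) × (5/15) × (5/15) ≈ 0.000377929
P(finance | x) = 0.00830853 / 0.011584389 ≈ 0.7172

0.7172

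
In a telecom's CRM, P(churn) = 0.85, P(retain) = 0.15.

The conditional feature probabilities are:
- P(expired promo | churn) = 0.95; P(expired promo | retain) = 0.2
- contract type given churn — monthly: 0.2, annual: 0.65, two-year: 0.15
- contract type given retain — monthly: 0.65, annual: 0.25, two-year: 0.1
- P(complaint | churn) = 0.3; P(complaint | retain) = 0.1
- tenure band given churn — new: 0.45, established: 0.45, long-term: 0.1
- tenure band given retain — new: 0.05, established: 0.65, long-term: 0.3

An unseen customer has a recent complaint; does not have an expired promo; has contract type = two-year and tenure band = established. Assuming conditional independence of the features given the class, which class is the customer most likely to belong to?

churn: 0.85 × (1−0.95) × 0.15 × 0.3 × 0.45 = 0.000860625
retain: 0.15 × (1−0.2) × 0.1 × 0.1 × 0.65 = 0.00078
Highest score → churn.

churn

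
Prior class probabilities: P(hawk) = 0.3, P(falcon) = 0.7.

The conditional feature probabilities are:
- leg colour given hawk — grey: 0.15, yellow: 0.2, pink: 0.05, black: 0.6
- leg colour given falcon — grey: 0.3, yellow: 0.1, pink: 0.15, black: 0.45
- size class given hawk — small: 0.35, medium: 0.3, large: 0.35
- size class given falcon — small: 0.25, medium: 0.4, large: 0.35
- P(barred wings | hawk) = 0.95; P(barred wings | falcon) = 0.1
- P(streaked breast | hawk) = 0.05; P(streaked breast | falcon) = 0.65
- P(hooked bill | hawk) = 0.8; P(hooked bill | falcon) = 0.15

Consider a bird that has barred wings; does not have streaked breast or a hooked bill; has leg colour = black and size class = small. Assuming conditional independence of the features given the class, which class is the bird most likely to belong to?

hawk

hawk: 0.3 × 0.6 × 0.35 × 0.95 × (1−0.05) × (1−0.8) = 0.0113715
falcon: 0.7 × 0.45 × 0.25 × 0.1 × (1−0.65) × (1−0.15) = 0.0023428125
Highest score → hawk.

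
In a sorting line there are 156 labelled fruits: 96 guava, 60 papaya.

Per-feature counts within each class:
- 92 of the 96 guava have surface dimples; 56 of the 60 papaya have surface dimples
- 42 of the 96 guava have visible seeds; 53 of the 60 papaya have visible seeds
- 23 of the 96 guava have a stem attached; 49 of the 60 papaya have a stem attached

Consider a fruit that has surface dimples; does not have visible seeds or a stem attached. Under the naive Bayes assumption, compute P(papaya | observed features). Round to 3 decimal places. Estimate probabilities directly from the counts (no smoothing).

0.030

guava: (96/156) × (92/96) × (54/96) × (73/96) ≈ 0.252254
papaya: (60/156) × (56/60) × (7/60) × (11/60) ≈ 0.00767806
P(papaya | x) = 0.00767806 / 0.25993206 ≈ 0.030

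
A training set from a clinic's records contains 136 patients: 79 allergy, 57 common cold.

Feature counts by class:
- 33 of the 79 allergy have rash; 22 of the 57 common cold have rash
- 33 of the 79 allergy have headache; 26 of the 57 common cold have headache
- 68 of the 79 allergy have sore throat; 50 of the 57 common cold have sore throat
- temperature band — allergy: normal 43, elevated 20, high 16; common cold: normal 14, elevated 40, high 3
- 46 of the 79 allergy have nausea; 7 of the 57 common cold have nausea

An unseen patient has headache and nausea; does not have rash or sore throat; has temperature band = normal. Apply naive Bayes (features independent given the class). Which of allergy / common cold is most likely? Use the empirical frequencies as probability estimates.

allergy

allergy: (79/136) × (46/79) × (33/79) × (11/79) × (43/79) × (46/79) ≈ 0.0062351
common cold: (57/136) × (35/57) × (26/57) × (7/57) × (14/57) × (7/57) ≈ 0.000434838
Highest score → allergy.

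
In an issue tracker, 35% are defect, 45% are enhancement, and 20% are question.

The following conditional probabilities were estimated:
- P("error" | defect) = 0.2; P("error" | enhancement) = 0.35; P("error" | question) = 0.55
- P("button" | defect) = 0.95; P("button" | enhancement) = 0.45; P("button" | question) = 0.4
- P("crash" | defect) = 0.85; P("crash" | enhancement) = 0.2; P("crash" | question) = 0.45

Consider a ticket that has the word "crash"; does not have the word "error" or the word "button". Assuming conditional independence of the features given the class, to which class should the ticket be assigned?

defect: 0.35 × (1−0.2) × (1−0.95) × 0.85 = 0.0119
enhancement: 0.45 × (1−0.35) × (1−0.45) × 0.2 = 0.032175
question: 0.2 × (1−0.55) × (1−0.4) × 0.45 = 0.0243
Highest score → enhancement.

enhancement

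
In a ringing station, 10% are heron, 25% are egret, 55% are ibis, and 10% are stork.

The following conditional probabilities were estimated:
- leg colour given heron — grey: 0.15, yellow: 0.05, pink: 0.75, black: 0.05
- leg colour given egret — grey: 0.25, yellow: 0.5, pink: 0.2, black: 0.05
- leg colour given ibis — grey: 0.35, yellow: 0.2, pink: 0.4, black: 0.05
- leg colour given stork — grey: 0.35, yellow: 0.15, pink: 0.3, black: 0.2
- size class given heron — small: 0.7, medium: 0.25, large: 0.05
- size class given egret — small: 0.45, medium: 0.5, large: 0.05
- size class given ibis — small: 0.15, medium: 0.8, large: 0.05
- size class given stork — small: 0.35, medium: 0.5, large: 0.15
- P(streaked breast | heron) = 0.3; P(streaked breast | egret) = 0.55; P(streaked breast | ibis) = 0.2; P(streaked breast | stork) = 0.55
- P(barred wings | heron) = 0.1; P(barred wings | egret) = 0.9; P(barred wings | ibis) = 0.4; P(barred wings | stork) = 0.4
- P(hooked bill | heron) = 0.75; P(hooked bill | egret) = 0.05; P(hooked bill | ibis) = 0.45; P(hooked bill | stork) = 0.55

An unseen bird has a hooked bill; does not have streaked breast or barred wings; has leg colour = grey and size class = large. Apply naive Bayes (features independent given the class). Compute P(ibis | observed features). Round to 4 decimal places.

0.6456

heron: 0.1 × 0.15 × 0.05 × (1−0.3) × (1−0.1) × 0.75 = 0.000354375
egret: 0.25 × 0.25 × 0.05 × (1−0.55) × (1−0.9) × 0.05 = 0.00000703125
ibis: 0.55 × 0.35 × 0.05 × (1−0.2) × (1−0.4) × 0.45 = 0.002079
stork: 0.1 × 0.35 × 0.15 × (1−0.55) × (1−0.4) × 0.55 = 0.000779625
P(ibis | x) = 0.002079 / 0.00322003125 ≈ 0.6456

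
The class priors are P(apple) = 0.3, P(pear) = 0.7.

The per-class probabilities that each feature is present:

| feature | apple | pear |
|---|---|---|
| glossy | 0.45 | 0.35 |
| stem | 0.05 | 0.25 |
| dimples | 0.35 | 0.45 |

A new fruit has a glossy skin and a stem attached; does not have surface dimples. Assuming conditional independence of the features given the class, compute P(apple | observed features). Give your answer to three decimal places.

apple: 0.3 × 0.45 × 0.05 × (1−0.35) = 0.0043875
pear: 0.7 × 0.35 × 0.25 × (1−0.45) = 0.0336875
P(apple | x) = 0.0043875 / 0.038075 ≈ 0.115

0.115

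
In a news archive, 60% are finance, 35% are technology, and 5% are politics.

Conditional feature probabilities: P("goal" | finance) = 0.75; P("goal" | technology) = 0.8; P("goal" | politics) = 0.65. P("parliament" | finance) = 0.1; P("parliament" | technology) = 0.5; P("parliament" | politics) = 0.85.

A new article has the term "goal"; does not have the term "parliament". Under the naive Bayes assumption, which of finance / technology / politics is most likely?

finance

finance: 0.6 × 0.75 × (1−0.1) = 0.405
technology: 0.35 × 0.8 × (1−0.5) = 0.14
politics: 0.05 × 0.65 × (1−0.85) = 0.004875
Highest score → finance.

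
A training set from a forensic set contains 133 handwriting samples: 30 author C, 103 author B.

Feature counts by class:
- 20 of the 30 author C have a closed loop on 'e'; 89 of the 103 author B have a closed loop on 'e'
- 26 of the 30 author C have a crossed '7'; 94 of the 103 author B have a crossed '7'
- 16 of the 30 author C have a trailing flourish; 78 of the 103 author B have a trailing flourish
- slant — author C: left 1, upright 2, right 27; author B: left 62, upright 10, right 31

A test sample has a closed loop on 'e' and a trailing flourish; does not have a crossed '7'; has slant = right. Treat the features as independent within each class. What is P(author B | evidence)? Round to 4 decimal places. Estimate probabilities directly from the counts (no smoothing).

author C: (30/133) × (20/30) × (4/30) × (16/30) × (27/30) ≈ 0.00962406
author B: (103/133) × (89/103) × (9/103) × (78/103) × (31/103) ≈ 0.0133268
P(author B | x) = 0.0133268 / 0.02295086 ≈ 0.5807

0.5807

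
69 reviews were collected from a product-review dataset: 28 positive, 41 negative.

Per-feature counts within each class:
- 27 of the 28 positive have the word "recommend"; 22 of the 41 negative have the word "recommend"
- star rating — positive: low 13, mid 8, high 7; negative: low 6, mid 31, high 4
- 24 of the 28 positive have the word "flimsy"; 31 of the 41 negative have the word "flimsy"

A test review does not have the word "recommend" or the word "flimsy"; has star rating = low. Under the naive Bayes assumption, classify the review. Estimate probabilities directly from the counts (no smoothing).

positive: (28/69) × (1/28) × (13/28) × (4/28) ≈ 0.000961254
negative: (41/69) × (19/41) × (6/41) × (10/41) ≈ 0.00982852
Highest score → negative.

negative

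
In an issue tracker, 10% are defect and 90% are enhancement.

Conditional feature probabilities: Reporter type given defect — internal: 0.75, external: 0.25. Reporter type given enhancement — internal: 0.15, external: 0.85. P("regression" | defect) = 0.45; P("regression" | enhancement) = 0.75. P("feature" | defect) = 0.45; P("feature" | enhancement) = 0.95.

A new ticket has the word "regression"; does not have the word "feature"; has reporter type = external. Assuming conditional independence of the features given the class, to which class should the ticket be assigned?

defect: 0.1 × 0.25 × 0.45 × (1−0.45) = 0.0061875
enhancement: 0.9 × 0.85 × 0.75 × (1−0.95) = 0.0286875
Highest score → enhancement.

enhancement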